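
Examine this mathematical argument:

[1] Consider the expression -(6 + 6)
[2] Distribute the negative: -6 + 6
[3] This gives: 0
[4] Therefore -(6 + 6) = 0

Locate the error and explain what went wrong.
Step 2: Distribute the negative: -6 + 6

Step 2 incorrectly distributes the negative sign. The correct distribution is -(6 + 6) = -6 - 6 = -12. The negative must be applied to both terms, not just the first. The error treats -(6 + 6) as -6 + 6, which equals 0 instead of -12.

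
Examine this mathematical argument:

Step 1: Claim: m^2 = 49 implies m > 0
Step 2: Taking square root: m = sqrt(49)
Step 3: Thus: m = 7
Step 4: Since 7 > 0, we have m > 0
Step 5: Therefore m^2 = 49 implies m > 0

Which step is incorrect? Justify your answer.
Step 2: Taking square root: m = sqrt(49)

Step 2 takes the square root and assumes the positive root only. The equation m^2 = 49 actually has two solutions: m = 7 and m = -7. The proof silently assumes m > 0 without justification, then uses this assumption to conclude m > 0, which is circular. The counterexample m = -7 shows the claim is false.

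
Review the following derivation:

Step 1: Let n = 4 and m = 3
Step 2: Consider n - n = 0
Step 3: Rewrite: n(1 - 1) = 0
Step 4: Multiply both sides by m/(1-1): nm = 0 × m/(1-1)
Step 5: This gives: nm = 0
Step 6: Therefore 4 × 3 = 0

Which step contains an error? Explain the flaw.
Step 4: Multiply both sides by m/(1-1): nm = 0 × m/(1-1)

Step 4 multiplies both sides by m/(1-1). However, 1-1 = 0, so this is multiplication by m/0, which is undefined. We cannot multiply by an undefined expression.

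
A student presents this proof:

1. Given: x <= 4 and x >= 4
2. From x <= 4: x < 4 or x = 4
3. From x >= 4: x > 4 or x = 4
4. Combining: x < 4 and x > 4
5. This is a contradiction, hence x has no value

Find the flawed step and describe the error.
Step 4: Combining: x < 4 and x > 4

Step 4 incorrectly combines the conditions. From x <= 4 and x >= 4, the intersection is x = 4. The error treats the 'or' cases as 'and' requirements. The correct conclusion is that x = 4 is the unique solution, not that no solution exists.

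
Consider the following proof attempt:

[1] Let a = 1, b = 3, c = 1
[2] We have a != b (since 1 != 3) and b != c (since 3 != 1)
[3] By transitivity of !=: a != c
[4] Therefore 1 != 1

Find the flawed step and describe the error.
Step 3: By transitivity of !=: a != c

Step 3 incorrectly applies transitivity to the '!=' relation. Transitivity states: if a R b and b R c, then a R c. However, '!=' is not transitive. Counterexample: 1 != 3 and 3 != 1, but 1 = 1 (both equal 1). Transitivity holds for relations like <, <=, =, but not for !=.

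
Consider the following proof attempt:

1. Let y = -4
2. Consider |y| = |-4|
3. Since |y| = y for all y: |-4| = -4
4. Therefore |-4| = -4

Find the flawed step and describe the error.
Step 3: Since |y| = y for all y: |-4| = -4

Step 3 incorrectly states that |y| = y for all y. The correct definition is |y| = y when y >= 0, and |y| = -y when y < 0. Since -4 < 0, we have |-4| = -(-4) = 4, not -4.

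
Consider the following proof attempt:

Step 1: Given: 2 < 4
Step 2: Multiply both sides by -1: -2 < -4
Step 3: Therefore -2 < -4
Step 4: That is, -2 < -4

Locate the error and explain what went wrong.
Step 2: Multiply both sides by -1: -2 < -4

Step 2 multiplies both sides by -1 but fails to reverse the inequality sign. When multiplying (or dividing) an inequality by a negative number, the direction must be reversed. Since 2 < 4, we should get -2 > -4, i.e., -2 > -4.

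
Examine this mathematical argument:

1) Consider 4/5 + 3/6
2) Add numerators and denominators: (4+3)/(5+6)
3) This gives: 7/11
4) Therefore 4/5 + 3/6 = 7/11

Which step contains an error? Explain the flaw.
Step 2: Add numerators and denominators: (4+3)/(5+6)

Step 2 incorrectly adds fractions by separately adding numerators and denominators. This is wrong. The correct method requires a common denominator: 4/5 + 3/6 = (4×6 + 3×5)/(5×6) = 39/30 = 13/10. The method used gives 7/11, which is different.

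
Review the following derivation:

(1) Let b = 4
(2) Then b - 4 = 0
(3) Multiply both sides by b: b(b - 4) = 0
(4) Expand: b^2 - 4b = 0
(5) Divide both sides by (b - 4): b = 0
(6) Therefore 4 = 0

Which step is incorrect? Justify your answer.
Step 5: Divide both sides by (b - 4): b = 0

Step 5 divides both sides by (b - 4). However, since b = 4, we have (b - 4) = 0. Division by zero is undefined, making this step invalid.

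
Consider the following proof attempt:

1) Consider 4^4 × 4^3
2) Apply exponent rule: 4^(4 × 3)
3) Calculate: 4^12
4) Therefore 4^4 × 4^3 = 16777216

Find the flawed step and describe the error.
Step 2: Apply exponent rule: 4^(4 × 3)

Step 2 incorrectly states that a^b × a^c = a^(b×c). The correct rule is a^b × a^c = a^(b+c). The actual value is 4^4 × 4^3 = 4^7 = 16384, not 4^12 = 16777216.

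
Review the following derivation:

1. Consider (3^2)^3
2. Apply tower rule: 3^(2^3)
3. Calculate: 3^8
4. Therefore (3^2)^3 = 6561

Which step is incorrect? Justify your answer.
Step 2: Apply tower rule: 3^(2^3)

Step 2 incorrectly states that (a^b)^c = a^(b^c). The correct rule is (a^b)^c = a^(b×c). The actual value is (3^2)^3 = 3^6 = 729, not 3^8 = 6561.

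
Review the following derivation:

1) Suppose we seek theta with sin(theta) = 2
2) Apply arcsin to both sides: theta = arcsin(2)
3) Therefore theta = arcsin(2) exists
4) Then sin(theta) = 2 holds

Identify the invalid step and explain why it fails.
Step 2: Apply arcsin to both sides: theta = arcsin(2)

Step 2 applies arcsin to 2. However, arcsin(x) is only defined for x in [-1, 1] because sin(theta) can only produce values in that range. Since |2| > 1, arcsin(2) is undefined. There is no angle whose sine equals 2.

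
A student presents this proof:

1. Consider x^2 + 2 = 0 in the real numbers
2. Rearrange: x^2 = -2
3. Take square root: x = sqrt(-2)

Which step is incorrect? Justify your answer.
Step 3: Take square root: x = sqrt(-2)

Step 3 takes the square root of -2, which is negative. In the real number system, the square root of a negative number is undefined. The equation x^2 + 2 = 0 has no real solutions. Square roots of negative numbers only exist in the complex numbers.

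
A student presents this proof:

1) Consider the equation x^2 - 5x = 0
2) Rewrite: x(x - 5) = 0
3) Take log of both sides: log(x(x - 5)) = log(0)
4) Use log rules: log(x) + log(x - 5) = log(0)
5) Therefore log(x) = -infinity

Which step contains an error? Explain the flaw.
Step 3: Take log of both sides: log(x(x - 5)) = log(0)

Step 3 takes the logarithm of both sides, resulting in log(0) on the right side. The logarithm is only defined for positive numbers; log(0) is undefined (approaches negative infinity). This operation is invalid.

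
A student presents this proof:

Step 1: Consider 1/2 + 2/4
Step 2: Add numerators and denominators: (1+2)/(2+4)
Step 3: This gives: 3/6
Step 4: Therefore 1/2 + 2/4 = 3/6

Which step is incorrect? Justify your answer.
Step 2: Add numerators and denominators: (1+2)/(2+4)

Step 2 incorrectly adds fractions by separately adding numerators and denominators. This is wrong. The correct method requires a common denominator: 1/2 + 2/4 = (1×4 + 2×2)/(2×4) = 8/8 = 1. The method used gives 3/6, which is different.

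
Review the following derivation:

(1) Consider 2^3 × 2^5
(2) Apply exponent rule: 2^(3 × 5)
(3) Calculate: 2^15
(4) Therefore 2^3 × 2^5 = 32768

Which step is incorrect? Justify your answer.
Step 2: Apply exponent rule: 2^(3 × 5)

Step 2 incorrectly states that a^b × a^c = a^(b×c). The correct rule is a^b × a^c = a^(b+c). The actual value is 2^3 × 2^5 = 2^8 = 256, not 2^15 = 32768.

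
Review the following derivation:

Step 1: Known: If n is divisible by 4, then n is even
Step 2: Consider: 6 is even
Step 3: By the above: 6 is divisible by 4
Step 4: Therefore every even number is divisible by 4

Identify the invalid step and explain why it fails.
Step 3: By the above: 6 is divisible by 4

Step 3 commits the fallacy of affirming the consequent. The known fact 'divisible by 4 → even' does NOT imply 'even → divisible by 4'. That would be the converse, which is false. For example, 6 is even but 6 ÷ 4 = 1.50, which is not an integer.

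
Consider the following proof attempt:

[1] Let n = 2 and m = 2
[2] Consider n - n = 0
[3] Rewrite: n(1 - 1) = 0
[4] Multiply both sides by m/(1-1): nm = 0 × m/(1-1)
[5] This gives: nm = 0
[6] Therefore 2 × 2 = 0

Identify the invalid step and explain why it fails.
Step 4: Multiply both sides by m/(1-1): nm = 0 × m/(1-1)

Step 4 multiplies both sides by m/(1-1). However, 1-1 = 0, so this is multiplication by m/0, which is undefined. We cannot multiply by an undefined expression.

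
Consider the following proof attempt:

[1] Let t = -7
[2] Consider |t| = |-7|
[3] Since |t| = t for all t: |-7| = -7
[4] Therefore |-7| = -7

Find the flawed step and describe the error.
Step 3: Since |t| = t for all t: |-7| = -7

Step 3 incorrectly states that |t| = t for all t. The correct definition is |t| = t when t >= 0, and |t| = -t when t < 0. Since -7 < 0, we have |-7| = -(-7) = 7, not -7.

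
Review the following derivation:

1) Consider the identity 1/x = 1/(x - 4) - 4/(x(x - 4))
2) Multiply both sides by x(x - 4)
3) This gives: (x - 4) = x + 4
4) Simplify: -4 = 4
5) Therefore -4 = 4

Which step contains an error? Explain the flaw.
Step 3: This gives: (x - 4) = x + 4

Step 3 makes a sign error when clearing denominators. Multiplying -4/(x(x - 4)) by x(x - 4) gives -4, not +4. The correct result is (x - 4) = x - 4, which is trivially true, not (x - 4) = x + 4. (Step 1 is a valid identity: 1/(x - 4) - 4/(x(x - 4)) = (x - 4)/(x(x - 4)) = 1/x.)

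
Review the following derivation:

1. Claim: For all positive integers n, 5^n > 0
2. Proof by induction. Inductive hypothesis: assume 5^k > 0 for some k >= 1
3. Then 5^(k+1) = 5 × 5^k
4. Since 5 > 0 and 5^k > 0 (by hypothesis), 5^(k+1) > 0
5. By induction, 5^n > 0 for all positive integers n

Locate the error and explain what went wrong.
Step 5: By induction, 5^n > 0 for all positive integers n

Step 5 concludes the proof by induction, but no base case was ever established. A valid induction proof requires: (1) a base case proving 5^1 > 0, and (2) an inductive step showing IF 5^k > 0 THEN 5^(k+1) > 0. Steps 2-4 correctly establish the inductive step, but without the base case the conclusion in step 5 does not follow.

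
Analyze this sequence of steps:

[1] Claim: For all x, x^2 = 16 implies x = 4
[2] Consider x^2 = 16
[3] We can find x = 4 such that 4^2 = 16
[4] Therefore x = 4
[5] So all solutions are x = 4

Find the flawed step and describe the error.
Step 4: Therefore x = 4

Step 4 incorrectly concludes that x = 4 is the only solution. The proof shows that x = 4 is A solution (existence), but does not show it is the ONLY solution (uniqueness). In fact, x = -4 is also a solution since (-4)^2 = 16. Finding one solution doesn't prove there are no others.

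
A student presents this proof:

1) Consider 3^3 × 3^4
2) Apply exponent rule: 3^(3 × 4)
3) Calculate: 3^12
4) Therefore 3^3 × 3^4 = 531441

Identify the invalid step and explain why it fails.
Step 2: Apply exponent rule: 3^(3 × 4)

Step 2 incorrectly states that a^b × a^c = a^(b×c). The correct rule is a^b × a^c = a^(b+c). The actual value is 3^3 × 3^4 = 3^7 = 2187, not 3^12 = 531441.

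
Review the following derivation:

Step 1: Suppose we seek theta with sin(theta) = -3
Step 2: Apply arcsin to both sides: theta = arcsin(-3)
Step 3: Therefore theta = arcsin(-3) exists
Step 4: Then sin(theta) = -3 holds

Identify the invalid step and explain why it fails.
Step 2: Apply arcsin to both sides: theta = arcsin(-3)

Step 2 applies arcsin to -3. However, arcsin(x) is only defined for x in [-1, 1] because sin(theta) can only produce values in that range. Since |-3| > 1, arcsin(-3) is undefined. There is no angle whose sine equals -3.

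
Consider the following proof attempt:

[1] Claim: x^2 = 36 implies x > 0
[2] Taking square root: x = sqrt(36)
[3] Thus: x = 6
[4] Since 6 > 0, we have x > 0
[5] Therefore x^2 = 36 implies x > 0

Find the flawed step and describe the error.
Step 2: Taking square root: x = sqrt(36)

Step 2 takes the square root and assumes the positive root only. The equation x^2 = 36 actually has two solutions: x = 6 and x = -6. The proof silently assumes x > 0 without justification, then uses this assumption to conclude x > 0, which is circular. The counterexample x = -6 shows the claim is false.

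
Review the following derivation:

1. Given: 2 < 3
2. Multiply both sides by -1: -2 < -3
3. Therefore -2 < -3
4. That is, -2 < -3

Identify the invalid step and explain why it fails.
Step 2: Multiply both sides by -1: -2 < -3

Step 2 multiplies both sides by -1 but fails to reverse the inequality sign. When multiplying (or dividing) an inequality by a negative number, the direction must be reversed. Since 2 < 3, we should get -2 > -3, i.e., -2 > -3.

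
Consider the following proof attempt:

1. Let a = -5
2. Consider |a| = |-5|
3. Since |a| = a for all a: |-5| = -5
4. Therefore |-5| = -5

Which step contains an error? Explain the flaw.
Step 3: Since |a| = a for all a: |-5| = -5

Step 3 incorrectly states that |a| = a for all a. The correct definition is |a| = a when a >= 0, and |a| = -a when a < 0. Since -5 < 0, we have |-5| = -(-5) = 5, not -5.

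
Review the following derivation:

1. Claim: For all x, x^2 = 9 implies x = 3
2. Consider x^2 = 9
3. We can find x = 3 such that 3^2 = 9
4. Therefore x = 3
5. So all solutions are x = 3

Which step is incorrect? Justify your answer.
Step 4: Therefore x = 3

Step 4 incorrectly concludes that x = 3 is the only solution. The proof shows that x = 3 is A solution (existence), but does not show it is the ONLY solution (uniqueness). In fact, x = -3 is also a solution since (-3)^2 = 9. Finding one solution doesn't prove there are no others.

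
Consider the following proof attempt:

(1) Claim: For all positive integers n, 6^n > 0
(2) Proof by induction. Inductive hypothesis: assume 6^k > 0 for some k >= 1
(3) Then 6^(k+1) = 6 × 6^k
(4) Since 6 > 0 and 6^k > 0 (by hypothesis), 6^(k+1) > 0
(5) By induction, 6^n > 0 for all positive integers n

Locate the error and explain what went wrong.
Step 5: By induction, 6^n > 0 for all positive integers n

Step 5 concludes the proof by induction, but no base case was ever established. A valid induction proof requires: (1) a base case proving 6^1 > 0, and (2) an inductive step showing IF 6^k > 0 THEN 6^(k+1) > 0. Steps 2-4 correctly establish the inductive step, but without the base case the conclusion in step 5 does not follow.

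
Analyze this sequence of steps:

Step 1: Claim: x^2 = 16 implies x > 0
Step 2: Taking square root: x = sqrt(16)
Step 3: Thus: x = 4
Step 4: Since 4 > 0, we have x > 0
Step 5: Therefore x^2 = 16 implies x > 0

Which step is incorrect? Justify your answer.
Step 2: Taking square root: x = sqrt(16)

Step 2 takes the square root and assumes the positive root only. The equation x^2 = 16 actually has two solutions: x = 4 and x = -4. The proof silently assumes x > 0 without justification, then uses this assumption to conclude x > 0, which is circular. The counterexample x = -4 shows the claim is false.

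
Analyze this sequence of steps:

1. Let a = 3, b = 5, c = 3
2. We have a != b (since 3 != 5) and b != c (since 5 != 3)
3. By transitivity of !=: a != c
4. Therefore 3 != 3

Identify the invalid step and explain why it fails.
Step 3: By transitivity of !=: a != c

Step 3 incorrectly applies transitivity to the '!=' relation. Transitivity states: if a R b and b R c, then a R c. However, '!=' is not transitive. Counterexample: 3 != 5 and 5 != 3, but 3 = 3 (both equal 3). Transitivity holds for relations like <, <=, =, but not for !=.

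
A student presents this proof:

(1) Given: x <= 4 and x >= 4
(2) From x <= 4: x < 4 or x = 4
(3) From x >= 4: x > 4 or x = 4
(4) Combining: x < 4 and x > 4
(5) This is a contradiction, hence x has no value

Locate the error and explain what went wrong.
Step 4: Combining: x < 4 and x > 4

Step 4 incorrectly combines the conditions. From x <= 4 and x >= 4, the intersection is x = 4. The error treats the 'or' cases as 'and' requirements. The correct conclusion is that x = 4 is the unique solution, not that no solution exists.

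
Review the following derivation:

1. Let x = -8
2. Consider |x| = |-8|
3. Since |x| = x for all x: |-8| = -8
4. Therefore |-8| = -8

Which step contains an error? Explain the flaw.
Step 3: Since |x| = x for all x: |-8| = -8

Step 3 incorrectly states that |x| = x for all x. The correct definition is |x| = x when x >= 0, and |x| = -x when x < 0. Since -8 < 0, we have |-8| = -(-8) = 8, not -8.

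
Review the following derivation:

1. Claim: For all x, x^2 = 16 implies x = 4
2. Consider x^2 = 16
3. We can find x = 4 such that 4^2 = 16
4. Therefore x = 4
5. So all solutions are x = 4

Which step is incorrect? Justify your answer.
Step 4: Therefore x = 4

Step 4 incorrectly concludes that x = 4 is the only solution. The proof shows that x = 4 is A solution (existence), but does not show it is the ONLY solution (uniqueness). In fact, x = -4 is also a solution since (-4)^2 = 16. Finding one solution doesn't prove there are no others.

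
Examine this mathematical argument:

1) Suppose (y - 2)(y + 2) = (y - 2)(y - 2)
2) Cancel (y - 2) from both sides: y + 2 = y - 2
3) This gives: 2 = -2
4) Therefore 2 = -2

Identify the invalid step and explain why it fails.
Step 2: Cancel (y - 2) from both sides: y + 2 = y - 2

Step 2 cancels (y - 2) from both sides. This is only valid if (y - 2) ≠ 0, i.e., y ≠ 2. When y = 2, both sides equal zero regardless of the other factors. The correct approach requires considering y = 2 as a separate case.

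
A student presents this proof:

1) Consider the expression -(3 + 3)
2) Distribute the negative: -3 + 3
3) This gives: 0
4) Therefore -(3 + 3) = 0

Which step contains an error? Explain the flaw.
Step 2: Distribute the negative: -3 + 3

Step 2 incorrectly distributes the negative sign. The correct distribution is -(3 + 3) = -3 - 3 = -6. The negative must be applied to both terms, not just the first. The error treats -(3 + 3) as -3 + 3, which equals 0 instead of -6.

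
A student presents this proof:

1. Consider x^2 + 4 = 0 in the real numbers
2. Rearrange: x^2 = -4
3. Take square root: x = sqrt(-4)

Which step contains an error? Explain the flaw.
Step 3: Take square root: x = sqrt(-4)

Step 3 takes the square root of -4, which is negative. In the real number system, the square root of a negative number is undefined. The equation x^2 + 4 = 0 has no real solutions. Square roots of negative numbers only exist in the complex numbers.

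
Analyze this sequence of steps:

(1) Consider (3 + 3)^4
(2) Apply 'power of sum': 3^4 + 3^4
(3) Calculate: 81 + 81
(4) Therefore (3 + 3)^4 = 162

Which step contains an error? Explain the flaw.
Step 2: Apply 'power of sum': 3^4 + 3^4

Step 2 incorrectly applies a non-existent rule '(a+b)^n = a^n + b^n'. This is false in general. The correct expansion uses the binomial theorem. The actual value is (3 + 3)^4 = 6^4 = 1296, not 162.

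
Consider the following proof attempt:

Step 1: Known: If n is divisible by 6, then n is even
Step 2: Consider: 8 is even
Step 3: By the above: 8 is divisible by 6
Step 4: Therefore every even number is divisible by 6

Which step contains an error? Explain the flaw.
Step 3: By the above: 8 is divisible by 6

Step 3 commits the fallacy of affirming the consequent. The known fact 'divisible by 6 → even' does NOT imply 'even → divisible by 6'. That would be the converse, which is false. For example, 8 is even but 8 ÷ 6 = 1.33, which is not an integer.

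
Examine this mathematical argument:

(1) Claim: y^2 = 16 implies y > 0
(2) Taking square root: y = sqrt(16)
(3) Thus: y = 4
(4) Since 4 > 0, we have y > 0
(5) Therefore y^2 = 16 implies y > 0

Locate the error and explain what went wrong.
Step 2: Taking square root: y = sqrt(16)

Step 2 takes the square root and assumes the positive root only. The equation y^2 = 16 actually has two solutions: y = 4 and y = -4. The proof silently assumes y > 0 without justification, then uses this assumption to conclude y > 0, which is circular. The counterexample y = -4 shows the claim is false.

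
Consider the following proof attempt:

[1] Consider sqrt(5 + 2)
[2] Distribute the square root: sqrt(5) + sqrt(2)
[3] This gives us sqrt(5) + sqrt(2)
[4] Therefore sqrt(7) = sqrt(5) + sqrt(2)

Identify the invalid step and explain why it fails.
Step 2: Distribute the square root: sqrt(5) + sqrt(2)

Step 2 incorrectly 'distributes' the square root over addition. The square root function does not distribute: sqrt(a + b) ≠ sqrt(a) + sqrt(b). In fact, sqrt(5 + 2) = sqrt(7) ≈ 2.6458, while sqrt(5) + sqrt(2) ≈ 3.6503.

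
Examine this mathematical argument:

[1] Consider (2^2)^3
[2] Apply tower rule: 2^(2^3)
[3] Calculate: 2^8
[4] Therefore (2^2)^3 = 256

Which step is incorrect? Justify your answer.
Step 2: Apply tower rule: 2^(2^3)

Step 2 incorrectly states that (a^b)^c = a^(b^c). The correct rule is (a^b)^c = a^(b×c). The actual value is (2^2)^3 = 2^6 = 64, not 2^8 = 256.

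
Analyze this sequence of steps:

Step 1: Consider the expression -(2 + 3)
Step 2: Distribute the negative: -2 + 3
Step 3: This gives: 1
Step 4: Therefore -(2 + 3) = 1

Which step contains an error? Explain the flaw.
Step 2: Distribute the negative: -2 + 3

Step 2 incorrectly distributes the negative sign. The correct distribution is -(2 + 3) = -2 - 3 = -5. The negative must be applied to both terms, not just the first. The error treats -(2 + 3) as -2 + 3, which equals 1 instead of -5.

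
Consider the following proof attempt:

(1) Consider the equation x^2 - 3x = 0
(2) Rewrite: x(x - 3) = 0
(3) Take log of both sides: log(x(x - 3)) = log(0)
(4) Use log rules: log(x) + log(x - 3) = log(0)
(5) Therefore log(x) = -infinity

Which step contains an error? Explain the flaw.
Step 3: Take log of both sides: log(x(x - 3)) = log(0)

Step 3 takes the logarithm of both sides, resulting in log(0) on the right side. The logarithm is only defined for positive numbers; log(0) is undefined (approaches negative infinity). This operation is invalid.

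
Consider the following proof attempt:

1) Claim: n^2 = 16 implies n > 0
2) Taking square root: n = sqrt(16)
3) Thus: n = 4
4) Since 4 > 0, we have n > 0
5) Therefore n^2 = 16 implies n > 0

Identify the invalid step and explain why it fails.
Step 2: Taking square root: n = sqrt(16)

Step 2 takes the square root and assumes the positive root only. The equation n^2 = 16 actually has two solutions: n = 4 and n = -4. The proof silently assumes n > 0 without justification, then uses this assumption to conclude n > 0, which is circular. The counterexample n = -4 shows the claim is false.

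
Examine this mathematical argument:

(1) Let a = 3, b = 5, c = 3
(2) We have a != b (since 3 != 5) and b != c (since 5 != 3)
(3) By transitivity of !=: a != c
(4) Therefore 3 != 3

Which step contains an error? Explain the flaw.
Step 3: By transitivity of !=: a != c

Step 3 incorrectly applies transitivity to the '!=' relation. Transitivity states: if a R b and b R c, then a R c. However, '!=' is not transitive. Counterexample: 3 != 5 and 5 != 3, but 3 = 3 (both equal 3). Transitivity holds for relations like <, <=, =, but not for !=.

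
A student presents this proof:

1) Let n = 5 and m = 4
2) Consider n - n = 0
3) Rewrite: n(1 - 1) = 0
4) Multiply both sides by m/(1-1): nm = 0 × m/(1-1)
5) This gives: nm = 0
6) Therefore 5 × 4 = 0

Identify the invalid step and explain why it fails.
Step 4: Multiply both sides by m/(1-1): nm = 0 × m/(1-1)

Step 4 multiplies both sides by m/(1-1). However, 1-1 = 0, so this is multiplication by m/0, which is undefined. We cannot multiply by an undefined expression.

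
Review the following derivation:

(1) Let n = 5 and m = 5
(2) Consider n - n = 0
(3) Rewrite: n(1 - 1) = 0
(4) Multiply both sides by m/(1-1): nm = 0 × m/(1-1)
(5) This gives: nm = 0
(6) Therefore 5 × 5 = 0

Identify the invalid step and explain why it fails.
Step 4: Multiply both sides by m/(1-1): nm = 0 × m/(1-1)

Step 4 multiplies both sides by m/(1-1). However, 1-1 = 0, so this is multiplication by m/0, which is undefined. We cannot multiply by an undefined expression.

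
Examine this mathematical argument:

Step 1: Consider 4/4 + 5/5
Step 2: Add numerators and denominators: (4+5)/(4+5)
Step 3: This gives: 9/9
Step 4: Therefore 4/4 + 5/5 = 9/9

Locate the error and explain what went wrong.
Step 2: Add numerators and denominators: (4+5)/(4+5)

Step 2 incorrectly adds fractions by separately adding numerators and denominators. This is wrong. The correct method requires a common denominator: 4/4 + 5/5 = (4×5 + 5×4)/(4×5) = 40/20 = 2. The method used gives 9/9, which is different.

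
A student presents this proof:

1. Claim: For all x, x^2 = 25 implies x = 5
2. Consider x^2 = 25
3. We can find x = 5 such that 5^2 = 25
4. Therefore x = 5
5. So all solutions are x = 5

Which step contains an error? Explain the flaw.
Step 4: Therefore x = 5

Step 4 incorrectly concludes that x = 5 is the only solution. The proof shows that x = 5 is A solution (existence), but does not show it is the ONLY solution (uniqueness). In fact, x = -5 is also a solution since (-5)^2 = 25. Finding one solution doesn't prove there are no others.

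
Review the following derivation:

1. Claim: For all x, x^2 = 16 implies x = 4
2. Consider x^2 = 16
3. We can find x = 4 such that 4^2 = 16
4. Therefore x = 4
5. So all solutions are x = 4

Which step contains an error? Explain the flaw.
Step 4: Therefore x = 4

Step 4 incorrectly concludes that x = 4 is the only solution. The proof shows that x = 4 is A solution (existence), but does not show it is the ONLY solution (uniqueness). In fact, x = -4 is also a solution since (-4)^2 = 16. Finding one solution doesn't prove there are no others.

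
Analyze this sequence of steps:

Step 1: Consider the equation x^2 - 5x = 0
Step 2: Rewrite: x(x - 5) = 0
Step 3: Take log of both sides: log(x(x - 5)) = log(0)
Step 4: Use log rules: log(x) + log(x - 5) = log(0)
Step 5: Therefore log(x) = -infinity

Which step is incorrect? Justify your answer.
Step 3: Take log of both sides: log(x(x - 5)) = log(0)

Step 3 takes the logarithm of both sides, resulting in log(0) on the right side. The logarithm is only defined for positive numbers; log(0) is undefined (approaches negative infinity). This operation is invalid.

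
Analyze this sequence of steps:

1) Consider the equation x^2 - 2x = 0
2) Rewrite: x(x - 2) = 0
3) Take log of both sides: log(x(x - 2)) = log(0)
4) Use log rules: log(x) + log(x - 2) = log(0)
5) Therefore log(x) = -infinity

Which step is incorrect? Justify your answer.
Step 3: Take log of both sides: log(x(x - 2)) = log(0)

Step 3 takes the logarithm of both sides, resulting in log(0) on the right side. The logarithm is only defined for positive numbers; log(0) is undefined (approaches negative infinity). This operation is invalid.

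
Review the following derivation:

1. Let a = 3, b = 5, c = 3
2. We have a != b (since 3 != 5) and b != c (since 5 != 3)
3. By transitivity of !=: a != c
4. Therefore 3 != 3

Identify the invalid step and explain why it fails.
Step 3: By transitivity of !=: a != c

Step 3 incorrectly applies transitivity to the '!=' relation. Transitivity states: if a R b and b R c, then a R c. However, '!=' is not transitive. Counterexample: 3 != 5 and 5 != 3, but 3 = 3 (both equal 3). Transitivity holds for relations like <, <=, =, but not for !=.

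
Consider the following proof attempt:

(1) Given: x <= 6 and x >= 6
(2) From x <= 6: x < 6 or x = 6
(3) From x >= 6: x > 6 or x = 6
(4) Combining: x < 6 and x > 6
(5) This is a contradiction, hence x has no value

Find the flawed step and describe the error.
Step 4: Combining: x < 6 and x > 6

Step 4 incorrectly combines the conditions. From x <= 6 and x >= 6, the intersection is x = 6. The error treats the 'or' cases as 'and' requirements. The correct conclusion is that x = 6 is the unique solution, not that no solution exists.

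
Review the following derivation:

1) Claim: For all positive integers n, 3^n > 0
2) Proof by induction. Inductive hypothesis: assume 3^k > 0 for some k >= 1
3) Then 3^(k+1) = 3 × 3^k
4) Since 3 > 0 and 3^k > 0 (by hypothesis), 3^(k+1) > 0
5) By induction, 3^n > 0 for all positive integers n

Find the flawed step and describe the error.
Step 5: By induction, 3^n > 0 for all positive integers n

Step 5 concludes the proof by induction, but no base case was ever established. A valid induction proof requires: (1) a base case proving 3^1 > 0, and (2) an inductive step showing IF 3^k > 0 THEN 3^(k+1) > 0. Steps 2-4 correctly establish the inductive step, but without the base case the conclusion in step 5 does not follow.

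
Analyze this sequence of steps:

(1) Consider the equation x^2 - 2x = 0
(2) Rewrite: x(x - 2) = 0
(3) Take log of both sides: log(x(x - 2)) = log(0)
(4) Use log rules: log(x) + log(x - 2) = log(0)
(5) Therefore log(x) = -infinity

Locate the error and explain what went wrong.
Step 3: Take log of both sides: log(x(x - 2)) = log(0)

Step 3 takes the logarithm of both sides, resulting in log(0) on the right side. The logarithm is only defined for positive numbers; log(0) is undefined (approaches negative infinity). This operation is invalid.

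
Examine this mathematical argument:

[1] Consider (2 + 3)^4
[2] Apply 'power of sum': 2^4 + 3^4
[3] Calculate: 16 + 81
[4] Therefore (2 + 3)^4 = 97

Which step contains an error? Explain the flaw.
Step 2: Apply 'power of sum': 2^4 + 3^4

Step 2 incorrectly applies a non-existent rule '(a+b)^n = a^n + b^n'. This is false in general. The correct expansion uses the binomial theorem. The actual value is (2 + 3)^4 = 5^4 = 625, not 97.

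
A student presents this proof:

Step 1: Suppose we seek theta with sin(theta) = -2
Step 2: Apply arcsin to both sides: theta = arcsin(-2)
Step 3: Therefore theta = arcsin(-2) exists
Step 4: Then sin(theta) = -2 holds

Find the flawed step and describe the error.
Step 2: Apply arcsin to both sides: theta = arcsin(-2)

Step 2 applies arcsin to -2. However, arcsin(x) is only defined for x in [-1, 1] because sin(theta) can only produce values in that range. Since |-2| > 1, arcsin(-2) is undefined. There is no angle whose sine equals -2.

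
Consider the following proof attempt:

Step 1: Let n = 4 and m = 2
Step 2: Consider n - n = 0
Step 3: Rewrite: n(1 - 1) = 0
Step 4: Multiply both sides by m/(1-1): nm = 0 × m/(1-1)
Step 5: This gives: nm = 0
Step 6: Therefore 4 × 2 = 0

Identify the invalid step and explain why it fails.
Step 4: Multiply both sides by m/(1-1): nm = 0 × m/(1-1)

Step 4 multiplies both sides by m/(1-1). However, 1-1 = 0, so this is multiplication by m/0, which is undefined. We cannot multiply by an undefined expression.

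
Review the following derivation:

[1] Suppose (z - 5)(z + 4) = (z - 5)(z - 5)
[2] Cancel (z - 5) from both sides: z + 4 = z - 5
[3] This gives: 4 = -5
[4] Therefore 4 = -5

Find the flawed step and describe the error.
Step 2: Cancel (z - 5) from both sides: z + 4 = z - 5

Step 2 cancels (z - 5) from both sides. This is only valid if (z - 5) ≠ 0, i.e., z ≠ 5. When z = 5, both sides equal zero regardless of the other factors. The correct approach requires considering z = 5 as a separate case.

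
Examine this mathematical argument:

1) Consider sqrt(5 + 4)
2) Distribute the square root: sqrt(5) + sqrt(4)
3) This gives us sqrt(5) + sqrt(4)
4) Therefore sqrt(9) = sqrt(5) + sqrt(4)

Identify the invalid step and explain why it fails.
Step 2: Distribute the square root: sqrt(5) + sqrt(4)

Step 2 incorrectly 'distributes' the square root over addition. The square root function does not distribute: sqrt(a + b) ≠ sqrt(a) + sqrt(b). In fact, sqrt(5 + 4) = sqrt(9) ≈ 3.0000, while sqrt(5) + sqrt(4) ≈ 4.2361.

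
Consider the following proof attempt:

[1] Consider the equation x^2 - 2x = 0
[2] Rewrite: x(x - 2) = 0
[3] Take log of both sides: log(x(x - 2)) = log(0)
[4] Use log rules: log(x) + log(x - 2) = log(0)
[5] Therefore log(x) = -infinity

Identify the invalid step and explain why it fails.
Step 3: Take log of both sides: log(x(x - 2)) = log(0)

Step 3 takes the logarithm of both sides, resulting in log(0) on the right side. The logarithm is only defined for positive numbers; log(0) is undefined (approaches negative infinity). This operation is invalid.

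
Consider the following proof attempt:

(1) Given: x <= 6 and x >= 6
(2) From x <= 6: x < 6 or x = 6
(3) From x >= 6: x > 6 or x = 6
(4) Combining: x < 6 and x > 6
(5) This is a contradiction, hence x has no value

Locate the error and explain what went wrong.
Step 4: Combining: x < 6 and x > 6

Step 4 incorrectly combines the conditions. From x <= 6 and x >= 6, the intersection is x = 6. The error treats the 'or' cases as 'and' requirements. The correct conclusion is that x = 6 is the unique solution, not that no solution exists.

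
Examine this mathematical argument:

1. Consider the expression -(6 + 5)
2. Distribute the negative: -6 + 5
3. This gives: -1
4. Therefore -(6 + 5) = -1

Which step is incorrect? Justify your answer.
Step 2: Distribute the negative: -6 + 5

Step 2 incorrectly distributes the negative sign. The correct distribution is -(6 + 5) = -6 - 5 = -11. The negative must be applied to both terms, not just the first. The error treats -(6 + 5) as -6 + 5, which equals -1 instead of -11.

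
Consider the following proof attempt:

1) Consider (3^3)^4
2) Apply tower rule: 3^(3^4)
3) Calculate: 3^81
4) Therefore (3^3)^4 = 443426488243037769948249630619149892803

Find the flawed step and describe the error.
Step 2: Apply tower rule: 3^(3^4)

Step 2 incorrectly states that (a^b)^c = a^(b^c). The correct rule is (a^b)^c = a^(b×c). The actual value is (3^3)^4 = 3^12 = 531441, not 3^81 = 443426488243037769948249630619149892803.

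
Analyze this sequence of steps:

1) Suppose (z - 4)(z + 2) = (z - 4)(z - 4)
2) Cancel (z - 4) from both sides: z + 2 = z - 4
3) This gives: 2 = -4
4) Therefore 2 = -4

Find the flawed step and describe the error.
Step 2: Cancel (z - 4) from both sides: z + 2 = z - 4

Step 2 cancels (z - 4) from both sides. This is only valid if (z - 4) ≠ 0, i.e., z ≠ 4. When z = 4, both sides equal zero regardless of the other factors. The correct approach requires considering z = 4 as a separate case.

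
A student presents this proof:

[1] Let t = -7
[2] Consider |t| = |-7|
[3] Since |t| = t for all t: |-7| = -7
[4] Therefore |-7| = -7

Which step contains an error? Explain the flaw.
Step 3: Since |t| = t for all t: |-7| = -7

Step 3 incorrectly states that |t| = t for all t. The correct definition is |t| = t when t >= 0, and |t| = -t when t < 0. Since -7 < 0, we have |-7| = -(-7) = 7, not -7.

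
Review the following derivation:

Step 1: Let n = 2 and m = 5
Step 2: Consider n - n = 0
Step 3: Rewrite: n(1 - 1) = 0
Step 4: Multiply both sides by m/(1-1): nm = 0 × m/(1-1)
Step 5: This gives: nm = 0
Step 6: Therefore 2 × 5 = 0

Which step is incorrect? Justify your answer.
Step 4: Multiply both sides by m/(1-1): nm = 0 × m/(1-1)

Step 4 multiplies both sides by m/(1-1). However, 1-1 = 0, so this is multiplication by m/0, which is undefined. We cannot multiply by an undefined expression.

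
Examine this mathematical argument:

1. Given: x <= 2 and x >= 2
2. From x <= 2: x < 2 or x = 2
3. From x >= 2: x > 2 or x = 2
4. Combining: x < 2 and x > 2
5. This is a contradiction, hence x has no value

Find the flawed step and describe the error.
Step 4: Combining: x < 2 and x > 2

Step 4 incorrectly combines the conditions. From x <= 2 and x >= 2, the intersection is x = 2. The error treats the 'or' cases as 'and' requirements. The correct conclusion is that x = 2 is the unique solution, not that no solution exists.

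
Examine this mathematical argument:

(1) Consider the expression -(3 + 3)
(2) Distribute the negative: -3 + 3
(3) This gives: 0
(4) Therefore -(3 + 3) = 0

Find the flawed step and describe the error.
Step 2: Distribute the negative: -3 + 3

Step 2 incorrectly distributes the negative sign. The correct distribution is -(3 + 3) = -3 - 3 = -6. The negative must be applied to both terms, not just the first. The error treats -(3 + 3) as -3 + 3, which equals 0 instead of -6.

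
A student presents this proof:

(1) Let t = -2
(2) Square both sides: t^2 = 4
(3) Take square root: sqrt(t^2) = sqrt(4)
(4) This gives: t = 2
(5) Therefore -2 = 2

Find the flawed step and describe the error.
Step 4: This gives: t = 2

Step 4 incorrectly states that sqrt(t^2) = t. The correct identity is sqrt(t^2) = |t|. Since t = -2 < 0, we have sqrt(t^2) = |-2| = 2, not t = -2.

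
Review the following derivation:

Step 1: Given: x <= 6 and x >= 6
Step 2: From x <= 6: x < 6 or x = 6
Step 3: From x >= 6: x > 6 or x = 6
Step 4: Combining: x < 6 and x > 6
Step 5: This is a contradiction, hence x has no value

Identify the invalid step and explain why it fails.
Step 4: Combining: x < 6 and x > 6

Step 4 incorrectly combines the conditions. From x <= 6 and x >= 6, the intersection is x = 6. The error treats the 'or' cases as 'and' requirements. The correct conclusion is that x = 6 is the unique solution, not that no solution exists.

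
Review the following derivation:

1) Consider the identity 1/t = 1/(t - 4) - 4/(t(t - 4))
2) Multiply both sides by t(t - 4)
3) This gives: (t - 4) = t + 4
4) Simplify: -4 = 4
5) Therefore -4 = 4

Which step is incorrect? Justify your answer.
Step 3: This gives: (t - 4) = t + 4

Step 3 makes a sign error when clearing denominators. Multiplying -4/(t(t - 4)) by t(t - 4) gives -4, not +4. The correct result is (t - 4) = t - 4, which is trivially true, not (t - 4) = t + 4. (Step 1 is a valid identity: 1/(t - 4) - 4/(t(t - 4)) = (t - 4)/(t(t - 4)) = 1/t.)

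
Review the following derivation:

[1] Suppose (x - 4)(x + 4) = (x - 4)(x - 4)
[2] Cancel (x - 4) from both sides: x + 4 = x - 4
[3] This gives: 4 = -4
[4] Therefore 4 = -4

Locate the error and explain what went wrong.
Step 2: Cancel (x - 4) from both sides: x + 4 = x - 4

Step 2 cancels (x - 4) from both sides. This is only valid if (x - 4) ≠ 0, i.e., x ≠ 4. When x = 4, both sides equal zero regardless of the other factors. The correct approach requires considering x = 4 as a separate case.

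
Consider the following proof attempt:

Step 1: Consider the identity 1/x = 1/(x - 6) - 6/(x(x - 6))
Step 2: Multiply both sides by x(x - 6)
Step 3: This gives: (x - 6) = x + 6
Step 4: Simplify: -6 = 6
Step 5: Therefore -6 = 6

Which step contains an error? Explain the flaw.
Step 3: This gives: (x - 6) = x + 6

Step 3 makes a sign error when clearing denominators. Multiplying -6/(x(x - 6)) by x(x - 6) gives -6, not +6. The correct result is (x - 6) = x - 6, which is trivially true, not (x - 6) = x + 6. (Step 1 is a valid identity: 1/(x - 6) - 6/(x(x - 6)) = (x - 6)/(x(x - 6)) = 1/x.)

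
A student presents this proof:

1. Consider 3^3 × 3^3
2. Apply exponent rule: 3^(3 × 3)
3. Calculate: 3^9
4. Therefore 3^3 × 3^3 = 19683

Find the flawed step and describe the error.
Step 2: Apply exponent rule: 3^(3 × 3)

Step 2 incorrectly states that a^b × a^c = a^(b×c). The correct rule is a^b × a^c = a^(b+c). The actual value is 3^3 × 3^3 = 3^6 = 729, not 3^9 = 19683.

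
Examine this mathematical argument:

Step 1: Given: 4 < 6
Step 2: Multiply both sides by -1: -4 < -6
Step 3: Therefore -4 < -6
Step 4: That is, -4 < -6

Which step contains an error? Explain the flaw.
Step 2: Multiply both sides by -1: -4 < -6

Step 2 multiplies both sides by -1 but fails to reverse the inequality sign. When multiplying (or dividing) an inequality by a negative number, the direction must be reversed. Since 4 < 6, we should get -4 > -6, i.e., -4 > -6.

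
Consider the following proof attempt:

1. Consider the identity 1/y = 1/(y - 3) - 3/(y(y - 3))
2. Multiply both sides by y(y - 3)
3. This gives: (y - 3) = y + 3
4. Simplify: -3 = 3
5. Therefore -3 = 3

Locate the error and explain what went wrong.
Step 3: This gives: (y - 3) = y + 3

Step 3 makes a sign error when clearing denominators. Multiplying -3/(y(y - 3)) by y(y - 3) gives -3, not +3. The correct result is (y - 3) = y - 3, which is trivially true, not (y - 3) = y + 3. (Step 1 is a valid identity: 1/(y - 3) - 3/(y(y - 3)) = (y - 3)/(y(y - 3)) = 1/y.)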